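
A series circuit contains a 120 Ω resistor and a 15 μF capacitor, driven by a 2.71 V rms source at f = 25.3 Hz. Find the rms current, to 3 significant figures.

ω = 2πf = 159.0 rad/s
X_C = 1/(ωC) = 419 Ω
Z = 120 − j419 Ω
|Z| = √(120² + 419²) = 436 Ω
I = V/|Z| = 2.71/436 = 6.21 mA

6.21 mA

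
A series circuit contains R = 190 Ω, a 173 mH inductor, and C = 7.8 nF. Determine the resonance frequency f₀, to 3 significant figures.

ω₀ = 1/√(LC) = 1/√(0.173 × 7.8e-09) = 27220 rad/s
f₀ = ω₀/(2π) = 4.33 kHz

4.33 kHz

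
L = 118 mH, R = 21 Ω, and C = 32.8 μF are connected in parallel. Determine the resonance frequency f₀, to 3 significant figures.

ω₀ = 1/√(LC) = 1/√(0.118 × 3.28e-05) = 508.3 rad/s
f₀ = ω₀/(2π) = 80.9 Hz

80.9 Hz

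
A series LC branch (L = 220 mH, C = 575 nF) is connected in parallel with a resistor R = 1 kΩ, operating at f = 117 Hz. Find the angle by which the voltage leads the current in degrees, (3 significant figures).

-24.4°

ω = 2πf = 735.1 rad/s
X_L = ωL = 162 Ω
X_C = 1/(ωC) = 2370 Ω
Branch 1: Z₁ = R = 1000 Ω
Branch 2 (series LC): Z₂ = j(X_L − X_C) = −j2200 Ω
Parallel: Z = Z₁Z₂/(Z₁+Z₂), |Z| = 911 Ω, ∠Z = -24.4°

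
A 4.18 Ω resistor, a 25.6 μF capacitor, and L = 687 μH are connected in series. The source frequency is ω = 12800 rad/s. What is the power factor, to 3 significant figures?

X_L = ωL = 8.79 Ω
X_C = 1/(ωC) = 3.05 Ω
Net reactance X = X_L − X_C = 5.74 Ω
Z = 4.18 + j5.74 Ω
|Z| = √(4.18² + 5.74²) = 7.10 Ω
∠Z = arctan(5.74/4.18) = 53.9°
cos φ = cos(53.9°) = 0.589

0.589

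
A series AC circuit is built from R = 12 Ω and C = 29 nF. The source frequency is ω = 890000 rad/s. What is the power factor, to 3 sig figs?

X_C = 1/(ωC) = 38.7 Ω
Z = 12.0 − j38.7 Ω
|Z| = √(12.0² + 38.7²) = 40.6 Ω
∠Z = arctan(-38.7/12.0) = -72.8°
cos φ = cos(-72.8°) = 0.296

0.296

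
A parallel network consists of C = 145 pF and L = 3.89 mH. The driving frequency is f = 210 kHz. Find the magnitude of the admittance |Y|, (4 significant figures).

3.505 μS

ω = 2πf = 1.319e+06 rad/s
X_L = ωL = 5133 Ω
X_C = 1/(ωC) = 5227 Ω
Parallel: admittances add. Y = 1/(jωL) + jωC
Y = (0 − j3.505e-06) S
|Y| = 3.505e-06 S → |Z| = 1/|Y| = 285300 Ω, ∠Z = −∠Y = 90.00°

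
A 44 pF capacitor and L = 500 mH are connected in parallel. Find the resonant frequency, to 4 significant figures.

ω₀ = 1/√(LC) = 1/√(0.5 × 4.4e-11) = 213200 rad/s
f₀ = ω₀/(2π) = 33.93 kHz

33.93 kHz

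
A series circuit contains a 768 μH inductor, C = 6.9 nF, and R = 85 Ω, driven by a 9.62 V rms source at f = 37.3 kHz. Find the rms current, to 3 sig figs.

21.5 mA

ω = 2πf = 234400 rad/s
X_L = ωL = 180 Ω
X_C = 1/(ωC) = 618 Ω
Net reactance X = X_L − X_C = -438 Ω
Z = 85.0 − j438 Ω
|Z| = √(85.0² + 438²) = 447 Ω
I = V/|Z| = 9.62/447 = 21.5 mA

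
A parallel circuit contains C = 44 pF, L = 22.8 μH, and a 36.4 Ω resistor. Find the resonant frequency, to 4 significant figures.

ω₀ = 1/√(LC) = 1/√(2.28e-05 × 4.4e-11) = 3.157e+07 rad/s
f₀ = ω₀/(2π) = 5.025 MHz

5.025 MHz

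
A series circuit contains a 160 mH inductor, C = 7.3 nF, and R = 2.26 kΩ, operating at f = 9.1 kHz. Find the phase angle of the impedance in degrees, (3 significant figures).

ω = 2πf = 57180 rad/s
X_L = ωL = 9150 Ω
X_C = 1/(ωC) = 2400 Ω
Net reactance X = X_L − X_C = 6750 Ω
Z = 2260 + j6750 Ω
|Z| = √(2260² + 6750²) = 7120 Ω
∠Z = arctan(6750/2260) = 71.5°

71.5°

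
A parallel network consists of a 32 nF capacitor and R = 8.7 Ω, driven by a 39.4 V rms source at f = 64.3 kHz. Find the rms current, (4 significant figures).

4.557 A

ω = 2πf = 404000 rad/s
X_C = 1/(ωC) = 77.35 Ω
Parallel: admittances add. Y = 1/R + jωC
Y = (0.1149 + j0.01293) S
|Y| = 0.1157 S → |Z| = 1/|Y| = 8.645 Ω, ∠Z = −∠Y = -6.417°
I = V/|Z| = 39.4/8.645 = 4.557 A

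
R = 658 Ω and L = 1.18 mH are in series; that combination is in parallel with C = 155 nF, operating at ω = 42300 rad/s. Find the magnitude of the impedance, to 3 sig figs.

X_L = ωL = 49.9 Ω
X_C = 1/(ωC) = 153 Ω
Branch 1 (R+jX_L): Z₁ = 658 + j49.9 Ω, |Z₁| = 660 Ω
Branch 2 (−jX_C): Z₂ = −j153 Ω
Parallel: Z = Z₁Z₂/(Z₁+Z₂), |Z| = 151 Ω, ∠Z = -76.8°

151 Ω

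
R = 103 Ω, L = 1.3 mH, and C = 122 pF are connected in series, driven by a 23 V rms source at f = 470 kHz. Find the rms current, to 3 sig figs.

21.5 mA

ω = 2πf = 2.953e+06 rad/s
X_L = ωL = 3840 Ω
X_C = 1/(ωC) = 2780 Ω
Net reactance X = X_L − X_C = 1060 Ω
Z = 103 + j1060 Ω
|Z| = √(103² + 1060²) = 1070 Ω
I = V/|Z| = 23/1070 = 21.5 mA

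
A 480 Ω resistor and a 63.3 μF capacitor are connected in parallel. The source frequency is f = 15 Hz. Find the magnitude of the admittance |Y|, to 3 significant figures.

6.32 mS

ω = 2πf = 94.25 rad/s
X_C = 1/(ωC) = 168 Ω
Parallel: admittances add. Y = 1/R + jωC
Y = (0.00208 + j0.00597) S
|Y| = 0.00632 S → |Z| = 1/|Y| = 158 Ω, ∠Z = −∠Y = -70.8°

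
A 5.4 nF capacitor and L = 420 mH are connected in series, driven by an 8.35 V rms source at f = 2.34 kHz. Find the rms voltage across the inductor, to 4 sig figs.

8.031 V

ω = 2πf = 14700 rad/s
X_L = ωL = 6175 Ω
X_C = 1/(ωC) = 12600 Ω
Net reactance X = X_L − X_C = -6420 Ω
Z = − j6420 Ω
|Z| = √(0² + 6420²) = 6420 Ω
I = V/|Z| = 1.301 mA
V_L = I·|Z_L| = 0.001301 × 6175 = 8.031 V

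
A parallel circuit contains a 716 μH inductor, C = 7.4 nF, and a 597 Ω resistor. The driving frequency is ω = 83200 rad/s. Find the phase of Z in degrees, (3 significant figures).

X_L = ωL = 59.6 Ω
X_C = 1/(ωC) = 1620 Ω
Parallel: admittances add. Y = 1/R + 1/(jωL) + jωC
Y = (0.00168 − j0.0162) S
|Y| = 0.0163 S → |Z| = 1/|Y| = 61.5 Ω, ∠Z = −∠Y = 84.1°

84.1°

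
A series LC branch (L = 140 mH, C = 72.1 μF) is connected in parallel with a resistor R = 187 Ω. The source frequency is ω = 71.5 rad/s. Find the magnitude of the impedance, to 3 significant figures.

X_L = ωL = 10.0 Ω
X_C = 1/(ωC) = 194 Ω
Branch 1: Z₁ = R = 187 Ω
Branch 2 (series LC): Z₂ = j(X_L − X_C) = −j184 Ω
Parallel: Z = Z₁Z₂/(Z₁+Z₂), |Z| = 131 Ω, ∠Z = -45.5°

131 Ω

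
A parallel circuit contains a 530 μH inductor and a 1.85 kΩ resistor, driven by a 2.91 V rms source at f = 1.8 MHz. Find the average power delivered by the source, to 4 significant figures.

ω = 2πf = 1.131e+07 rad/s
X_L = ωL = 5994 Ω
Parallel: admittances add. Y = 1/R + 1/(jωL)
Y = (0.0005405 − j0.0001668) S
|Y| = 0.0005657 S → |Z| = 1/|Y| = 1768 Ω, ∠Z = −∠Y = 17.15°
I = V/|Z| = 1.646 mA
P = VI cos φ = 2.91 × 0.001646 × cos(17.15°) = 4.577 mW

4.577 mW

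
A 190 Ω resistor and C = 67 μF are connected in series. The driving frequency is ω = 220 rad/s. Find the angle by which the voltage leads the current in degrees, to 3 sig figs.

X_C = 1/(ωC) = 67.8 Ω
Z = 190 − j67.8 Ω
|Z| = √(190² + 67.8²) = 202 Ω
∠Z = arctan(-67.8/190) = -19.6°

-19.6°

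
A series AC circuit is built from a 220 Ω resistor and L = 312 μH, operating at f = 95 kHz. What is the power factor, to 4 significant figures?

0.7632

ω = 2πf = 596900 rad/s
X_L = ωL = 186.2 Ω
Z = 220.0 + j186.2 Ω
|Z| = √(220.0² + 186.2²) = 288.2 Ω
∠Z = arctan(186.2/220.0) = 40.25°
cos φ = cos(40.25°) = 0.7632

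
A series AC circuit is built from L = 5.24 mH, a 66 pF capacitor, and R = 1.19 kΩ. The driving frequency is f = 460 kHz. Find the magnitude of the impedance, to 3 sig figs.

9970 Ω

ω = 2πf = 2.89e+06 rad/s
X_L = ωL = 15100 Ω
X_C = 1/(ωC) = 5240 Ω
Net reactance X = X_L − X_C = 9900 Ω
Z = 1190 + j9900 Ω
|Z| = √(1190² + 9900²) = 9970 Ω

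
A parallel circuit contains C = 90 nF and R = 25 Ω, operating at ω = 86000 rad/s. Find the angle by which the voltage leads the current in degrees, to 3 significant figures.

-11.0°

X_C = 1/(ωC) = 129 Ω
Parallel: admittances add. Y = 1/R + jωC
Y = (0.0400 + j0.00774) S
|Y| = 0.0407 S → |Z| = 1/|Y| = 24.5 Ω, ∠Z = −∠Y = -11.0°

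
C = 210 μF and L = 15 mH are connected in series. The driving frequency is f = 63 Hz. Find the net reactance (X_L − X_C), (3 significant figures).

ω = 2πf = 395.8 rad/s
X_L = ωL = 5.94 Ω
X_C = 1/(ωC) = 12.0 Ω
X = 5.94 − 12.0 = -6.09 Ω

-6.09 Ω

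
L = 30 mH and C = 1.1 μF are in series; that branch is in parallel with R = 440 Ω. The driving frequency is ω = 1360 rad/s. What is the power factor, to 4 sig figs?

0.8188

X_L = ωL = 40.80 Ω
X_C = 1/(ωC) = 668.4 Ω
Branch 1: Z₁ = R = 440.0 Ω
Branch 2 (series LC): Z₂ = j(X_L − X_C) = −j627.6 Ω
Parallel: Z = Z₁Z₂/(Z₁+Z₂), |Z| = 360.3 Ω, ∠Z = -35.03°
cos φ = cos(-35.03°) = 0.8188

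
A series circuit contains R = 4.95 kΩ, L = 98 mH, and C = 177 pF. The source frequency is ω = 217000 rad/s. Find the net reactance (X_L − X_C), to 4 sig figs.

-4770 Ω

X_L = ωL = 21270 Ω
X_C = 1/(ωC) = 26040 Ω
X = 21270 − 26040 = -4770 Ω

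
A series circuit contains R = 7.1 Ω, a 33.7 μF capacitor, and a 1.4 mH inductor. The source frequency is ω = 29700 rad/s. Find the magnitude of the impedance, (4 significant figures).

41.20 Ω

X_L = ωL = 41.58 Ω
X_C = 1/(ωC) = 0.9991 Ω
Net reactance X = X_L − X_C = 40.58 Ω
Z = 7.100 + j40.58 Ω
|Z| = √(7.100² + 40.58²) = 41.20 Ω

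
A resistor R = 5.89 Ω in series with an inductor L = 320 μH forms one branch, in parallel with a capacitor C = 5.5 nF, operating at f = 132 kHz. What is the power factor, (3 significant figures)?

ω = 2πf = 829400 rad/s
X_L = ωL = 265 Ω
X_C = 1/(ωC) = 219 Ω
Branch 1 (R+jX_L): Z₁ = 5.89 + j265 Ω, |Z₁| = 265 Ω
Branch 2 (−jX_C): Z₂ = −j219 Ω
Parallel: Z = Z₁Z₂/(Z₁+Z₂), |Z| = 1250 Ω, ∠Z = -84.0°
cos φ = cos(-84.0°) = 0.104

0.104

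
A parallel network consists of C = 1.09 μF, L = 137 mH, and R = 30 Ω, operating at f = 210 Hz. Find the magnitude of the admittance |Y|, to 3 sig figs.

33.6 mS

ω = 2πf = 1319 rad/s
X_L = ωL = 181 Ω
X_C = 1/(ωC) = 695 Ω
Parallel: admittances add. Y = 1/R + 1/(jωL) + jωC
Y = (0.0333 − j0.00409) S
|Y| = 0.0336 S → |Z| = 1/|Y| = 29.8 Ω, ∠Z = −∠Y = 7.00°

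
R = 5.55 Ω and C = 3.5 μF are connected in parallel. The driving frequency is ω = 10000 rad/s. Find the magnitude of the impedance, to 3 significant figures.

X_C = 1/(ωC) = 28.6 Ω
Parallel: admittances add. Y = 1/R + jωC
Y = (0.180 + j0.0350) S
|Y| = 0.184 S → |Z| = 1/|Y| = 5.45 Ω, ∠Z = −∠Y = -11.0°

5.45 Ω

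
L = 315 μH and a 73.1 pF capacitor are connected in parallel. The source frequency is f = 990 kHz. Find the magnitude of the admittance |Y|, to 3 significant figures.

ω = 2πf = 6.22e+06 rad/s
X_L = ωL = 1960 Ω
X_C = 1/(ωC) = 2200 Ω
Parallel: admittances add. Y = 1/(jωL) + jωC
Y = (0 − j5.56e-05) S
|Y| = 5.56e-05 S → |Z| = 1/|Y| = 18000 Ω, ∠Z = −∠Y = 90.0°

55.6 μS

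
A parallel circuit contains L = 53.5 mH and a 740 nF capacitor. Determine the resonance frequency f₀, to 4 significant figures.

ω₀ = 1/√(LC) = 1/√(0.0535 × 7.4e-07) = 5026 rad/s
f₀ = ω₀/(2π) = 799.9 Hz

799.9 Hz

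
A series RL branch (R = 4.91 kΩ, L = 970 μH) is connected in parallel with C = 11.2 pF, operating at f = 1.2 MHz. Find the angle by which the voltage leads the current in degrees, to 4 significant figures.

8.808°

ω = 2πf = 7.54e+06 rad/s
X_L = ωL = 7314 Ω
X_C = 1/(ωC) = 11840 Ω
Branch 1 (R+jX_L): Z₁ = 4910 + j7314 Ω, |Z₁| = 8809 Ω
Branch 2 (−jX_C): Z₂ = −j11840 Ω
Parallel: Z = Z₁Z₂/(Z₁+Z₂), |Z| = 15620 Ω, ∠Z = 8.808°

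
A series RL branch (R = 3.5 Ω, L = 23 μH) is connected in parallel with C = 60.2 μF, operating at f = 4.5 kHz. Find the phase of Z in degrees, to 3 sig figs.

ω = 2πf = 28270 rad/s
X_L = ωL = 0.650 Ω
X_C = 1/(ωC) = 0.588 Ω
Branch 1 (R+jX_L): Z₁ = 3.50 + j0.650 Ω, |Z₁| = 3.56 Ω
Branch 2 (−jX_C): Z₂ = −j0.588 Ω
Parallel: Z = Z₁Z₂/(Z₁+Z₂), |Z| = 0.597 Ω, ∠Z = -80.5°

-80.5°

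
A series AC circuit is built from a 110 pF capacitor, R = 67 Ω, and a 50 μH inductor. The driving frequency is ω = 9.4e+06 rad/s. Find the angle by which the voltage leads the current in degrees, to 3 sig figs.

X_L = ωL = 470 Ω
X_C = 1/(ωC) = 967 Ω
Net reactance X = X_L − X_C = -497 Ω
Z = 67.0 − j497 Ω
|Z| = √(67.0² + 497²) = 502 Ω
∠Z = arctan(-497/67.0) = -82.3°

-82.3°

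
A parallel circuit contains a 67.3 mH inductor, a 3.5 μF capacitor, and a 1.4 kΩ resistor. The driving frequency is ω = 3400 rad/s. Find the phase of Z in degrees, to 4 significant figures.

-84.58°

X_L = ωL = 228.8 Ω
X_C = 1/(ωC) = 84.03 Ω
Parallel: admittances add. Y = 1/R + 1/(jωL) + jωC
Y = (0.0007143 + j0.007530) S
|Y| = 0.007564 S → |Z| = 1/|Y| = 132.2 Ω, ∠Z = −∠Y = -84.58°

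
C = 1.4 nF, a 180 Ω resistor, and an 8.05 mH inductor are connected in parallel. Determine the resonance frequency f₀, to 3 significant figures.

47.4 kHz

ω₀ = 1/√(LC) = 1/√(0.00805 × 1.4e-09) = 297900 rad/s
f₀ = ω₀/(2π) = 47.4 kHz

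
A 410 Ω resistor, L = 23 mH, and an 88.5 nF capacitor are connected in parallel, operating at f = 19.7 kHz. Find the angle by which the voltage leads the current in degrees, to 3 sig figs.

-77.0°

ω = 2πf = 123800 rad/s
X_L = ωL = 2850 Ω
X_C = 1/(ωC) = 91.3 Ω
Parallel: admittances add. Y = 1/R + 1/(jωL) + jωC
Y = (0.00244 + j0.0106) S
|Y| = 0.0109 S → |Z| = 1/|Y| = 91.9 Ω, ∠Z = −∠Y = -77.0°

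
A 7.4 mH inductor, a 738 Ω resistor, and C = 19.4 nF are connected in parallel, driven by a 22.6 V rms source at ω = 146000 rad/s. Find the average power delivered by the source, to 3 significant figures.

X_L = ωL = 1080 Ω
X_C = 1/(ωC) = 353 Ω
Parallel: admittances add. Y = 1/R + 1/(jωL) + jωC
Y = (0.00136 + j0.00191) S
|Y| = 0.00234 S → |Z| = 1/|Y| = 427 Ω, ∠Z = −∠Y = -54.6°
I = V/|Z| = 52.9 mA
P = VI cos φ = 22.6 × 0.0529 × cos(-54.6°) = 692 mW

692 mW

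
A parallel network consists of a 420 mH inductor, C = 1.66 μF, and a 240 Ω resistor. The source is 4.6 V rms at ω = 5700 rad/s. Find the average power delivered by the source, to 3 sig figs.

88.2 mW

X_L = ωL = 2390 Ω
X_C = 1/(ωC) = 106 Ω
Parallel: admittances add. Y = 1/R + 1/(jωL) + jωC
Y = (0.00417 + j0.00904) S
|Y| = 0.00996 S → |Z| = 1/|Y| = 100 Ω, ∠Z = −∠Y = -65.3°
I = V/|Z| = 45.8 mA
P = VI cos φ = 4.6 × 0.0458 × cos(-65.3°) = 88.2 mW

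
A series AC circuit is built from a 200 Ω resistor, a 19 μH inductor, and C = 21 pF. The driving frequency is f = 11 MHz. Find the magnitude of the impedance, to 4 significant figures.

ω = 2πf = 6.912e+07 rad/s
X_L = ωL = 1313 Ω
X_C = 1/(ωC) = 689.0 Ω
Net reactance X = X_L − X_C = 624.2 Ω
Z = 200.0 + j624.2 Ω
|Z| = √(200.0² + 624.2²) = 655.5 Ω

655.5 Ω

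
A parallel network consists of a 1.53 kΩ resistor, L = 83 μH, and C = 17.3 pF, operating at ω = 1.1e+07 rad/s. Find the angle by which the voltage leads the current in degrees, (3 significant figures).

54.2°

X_L = ωL = 913 Ω
X_C = 1/(ωC) = 5250 Ω
Parallel: admittances add. Y = 1/R + 1/(jωL) + jωC
Y = (0.000654 − j0.000905) S
|Y| = 0.00112 S → |Z| = 1/|Y| = 896 Ω, ∠Z = −∠Y = 54.2°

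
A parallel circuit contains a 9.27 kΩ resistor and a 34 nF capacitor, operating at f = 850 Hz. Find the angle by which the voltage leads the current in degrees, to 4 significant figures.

-59.29°

ω = 2πf = 5341 rad/s
X_C = 1/(ωC) = 5507 Ω
Parallel: admittances add. Y = 1/R + jωC
Y = (0.0001079 + j0.0001816) S
|Y| = 0.0002112 S → |Z| = 1/|Y| = 4735 Ω, ∠Z = −∠Y = -59.29°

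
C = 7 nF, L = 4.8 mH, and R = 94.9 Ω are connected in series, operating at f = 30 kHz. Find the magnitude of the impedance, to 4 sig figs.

ω = 2πf = 188500 rad/s
X_L = ωL = 904.8 Ω
X_C = 1/(ωC) = 757.9 Ω
Net reactance X = X_L − X_C = 146.9 Ω
Z = 94.90 + j146.9 Ω
|Z| = √(94.90² + 146.9²) = 174.9 Ω

174.9 Ω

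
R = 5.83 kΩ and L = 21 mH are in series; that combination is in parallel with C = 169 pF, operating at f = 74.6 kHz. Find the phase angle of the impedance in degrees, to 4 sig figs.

-5.138°

ω = 2πf = 468700 rad/s
X_L = ωL = 9843 Ω
X_C = 1/(ωC) = 12620 Ω
Branch 1 (R+jX_L): Z₁ = 5830 + j9843 Ω, |Z₁| = 11440 Ω
Branch 2 (−jX_C): Z₂ = −j12620 Ω
Parallel: Z = Z₁Z₂/(Z₁+Z₂), |Z| = 22360 Ω, ∠Z = -5.138°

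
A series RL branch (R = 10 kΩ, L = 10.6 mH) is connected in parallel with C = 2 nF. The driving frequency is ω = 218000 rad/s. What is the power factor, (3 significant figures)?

0.223

X_L = ωL = 2310 Ω
X_C = 1/(ωC) = 2290 Ω
Branch 1 (R+jX_L): Z₁ = 10000 + j2310 Ω, |Z₁| = 10300 Ω
Branch 2 (−jX_C): Z₂ = −j2290 Ω
Parallel: Z = Z₁Z₂/(Z₁+Z₂), |Z| = 2350 Ω, ∠Z = -77.1°
cos φ = cos(-77.1°) = 0.223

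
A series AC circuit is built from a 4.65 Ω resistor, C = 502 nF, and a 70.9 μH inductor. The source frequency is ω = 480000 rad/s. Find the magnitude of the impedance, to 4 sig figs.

X_L = ωL = 34.03 Ω
X_C = 1/(ωC) = 4.150 Ω
Net reactance X = X_L − X_C = 29.88 Ω
Z = 4.650 + j29.88 Ω
|Z| = √(4.650² + 29.88²) = 30.24 Ω

30.24 Ω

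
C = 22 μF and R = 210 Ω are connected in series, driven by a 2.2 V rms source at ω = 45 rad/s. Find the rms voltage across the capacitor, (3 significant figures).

2.15 V

X_C = 1/(ωC) = 1010 Ω
Z = 210 − j1010 Ω
|Z| = √(210² + 1010²) = 1030 Ω
I = V/|Z| = 2.13 mA
V_C = I·|Z_C| = 0.00213 × 1010 = 2.15 V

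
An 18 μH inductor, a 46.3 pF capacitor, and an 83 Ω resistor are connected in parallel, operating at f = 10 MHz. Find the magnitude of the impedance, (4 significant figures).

81.85 Ω

ω = 2πf = 6.283e+07 rad/s
X_L = ωL = 1131 Ω
X_C = 1/(ωC) = 343.7 Ω
Parallel: admittances add. Y = 1/R + 1/(jωL) + jωC
Y = (0.01205 + j0.002025) S
|Y| = 0.01222 S → |Z| = 1/|Y| = 81.85 Ω, ∠Z = −∠Y = -9.540°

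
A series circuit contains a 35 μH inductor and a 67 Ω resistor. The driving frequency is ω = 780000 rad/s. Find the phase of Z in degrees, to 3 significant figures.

X_L = ωL = 27.3 Ω
Z = 67.0 + j27.3 Ω
|Z| = √(67.0² + 27.3²) = 72.3 Ω
∠Z = arctan(27.3/67.0) = 22.2°

22.2°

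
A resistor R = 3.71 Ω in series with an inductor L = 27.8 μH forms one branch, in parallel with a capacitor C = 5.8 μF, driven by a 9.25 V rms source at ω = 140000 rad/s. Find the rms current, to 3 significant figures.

6.38 A

X_L = ωL = 3.89 Ω
X_C = 1/(ωC) = 1.23 Ω
Branch 1 (R+jX_L): Z₁ = 3.71 + j3.89 Ω, |Z₁| = 5.38 Ω
Branch 2 (−jX_C): Z₂ = −j1.23 Ω
Parallel: Z = Z₁Z₂/(Z₁+Z₂), |Z| = 1.45 Ω, ∠Z = -79.3°
I = V/|Z| = 9.25/1.45 = 6.38 A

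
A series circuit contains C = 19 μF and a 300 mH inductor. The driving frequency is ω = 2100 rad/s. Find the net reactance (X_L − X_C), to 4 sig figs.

604.9 Ω

X_L = ωL = 630.0 Ω
X_C = 1/(ωC) = 25.06 Ω
X = 630.0 − 25.06 = 604.9 Ω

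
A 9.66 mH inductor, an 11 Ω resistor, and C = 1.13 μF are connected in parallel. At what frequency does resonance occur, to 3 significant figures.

ω₀ = 1/√(LC) = 1/√(0.00966 × 1.13e-06) = 9571 rad/s
f₀ = ω₀/(2π) = 1.52 kHz

1.52 kHz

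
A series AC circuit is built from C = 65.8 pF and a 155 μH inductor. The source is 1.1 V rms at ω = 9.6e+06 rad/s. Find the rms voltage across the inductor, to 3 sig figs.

17.2 V

X_L = ωL = 1490 Ω
X_C = 1/(ωC) = 1580 Ω
Net reactance X = X_L − X_C = -95.1 Ω
Z = − j95.1 Ω
|Z| = √(0² + 95.1²) = 95.1 Ω
I = V/|Z| = 11.6 mA
V_L = I·|Z_L| = 0.0116 × 1490 = 17.2 V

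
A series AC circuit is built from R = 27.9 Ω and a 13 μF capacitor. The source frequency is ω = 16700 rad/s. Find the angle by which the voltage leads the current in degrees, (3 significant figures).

-9.37°

X_C = 1/(ωC) = 4.61 Ω
Z = 27.9 − j4.61 Ω
|Z| = √(27.9² + 4.61²) = 28.3 Ω
∠Z = arctan(-4.61/27.9) = -9.37°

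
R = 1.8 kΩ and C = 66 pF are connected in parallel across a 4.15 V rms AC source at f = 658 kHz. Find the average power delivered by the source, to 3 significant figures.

ω = 2πf = 4.134e+06 rad/s
X_C = 1/(ωC) = 3660 Ω
Parallel: admittances add. Y = 1/R + jωC
Y = (0.000556 + j0.000273) S
|Y| = 0.000619 S → |Z| = 1/|Y| = 1620 Ω, ∠Z = −∠Y = -26.2°
I = V/|Z| = 2.57 mA
P = VI cos φ = 4.15 × 0.00257 × cos(-26.2°) = 9.57 mW

9.57 mW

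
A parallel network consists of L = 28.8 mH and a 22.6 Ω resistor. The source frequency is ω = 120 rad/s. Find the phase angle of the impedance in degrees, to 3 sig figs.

81.3°

X_L = ωL = 3.46 Ω
Parallel: admittances add. Y = 1/R + 1/(jωL)
Y = (0.0442 − j0.289) S
|Y| = 0.293 S → |Z| = 1/|Y| = 3.42 Ω, ∠Z = −∠Y = 81.3°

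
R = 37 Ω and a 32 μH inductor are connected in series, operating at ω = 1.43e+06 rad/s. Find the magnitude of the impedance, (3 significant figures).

58.8 Ω

X_L = ωL = 45.8 Ω
Z = 37.0 + j45.8 Ω
|Z| = √(37.0² + 45.8²) = 58.8 Ω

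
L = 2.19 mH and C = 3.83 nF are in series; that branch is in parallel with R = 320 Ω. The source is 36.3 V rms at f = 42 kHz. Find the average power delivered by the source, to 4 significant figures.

4.118 W

ω = 2πf = 263900 rad/s
X_L = ωL = 577.9 Ω
X_C = 1/(ωC) = 989.4 Ω
Branch 1: Z₁ = R = 320.0 Ω
Branch 2 (series LC): Z₂ = j(X_L − X_C) = −j411.5 Ω
Parallel: Z = Z₁Z₂/(Z₁+Z₂), |Z| = 252.6 Ω, ∠Z = -37.87°
I = V/|Z| = 143.7 mA
P = VI cos φ = 36.3 × 0.1437 × cos(-37.87°) = 4.118 W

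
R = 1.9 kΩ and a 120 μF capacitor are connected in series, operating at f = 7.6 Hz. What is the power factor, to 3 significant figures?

0.996

ω = 2πf = 47.75 rad/s
X_C = 1/(ωC) = 175 Ω
Z = 1900 − j175 Ω
|Z| = √(1900² + 175²) = 1910 Ω
∠Z = arctan(-175/1900) = -5.25°
cos φ = cos(-5.25°) = 0.996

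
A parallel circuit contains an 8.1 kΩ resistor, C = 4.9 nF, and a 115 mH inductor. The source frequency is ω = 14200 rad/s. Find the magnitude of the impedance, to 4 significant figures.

1796 Ω

X_L = ωL = 1633 Ω
X_C = 1/(ωC) = 14370 Ω
Parallel: admittances add. Y = 1/R + 1/(jωL) + jωC
Y = (0.0001235 − j0.0005428) S
|Y| = 0.0005567 S → |Z| = 1/|Y| = 1796 Ω, ∠Z = −∠Y = 77.19°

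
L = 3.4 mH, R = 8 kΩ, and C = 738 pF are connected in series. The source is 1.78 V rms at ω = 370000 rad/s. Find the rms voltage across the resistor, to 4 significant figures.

1.705 V

X_L = ωL = 1258 Ω
X_C = 1/(ωC) = 3662 Ω
Net reactance X = X_L − X_C = -2404 Ω
Z = 8000 − j2404 Ω
|Z| = √(8000² + 2404²) = 8353 Ω
I = V/|Z| = 213.1 μA
V_R = I·|Z_R| = 0.0002131 × 8000 = 1.705 V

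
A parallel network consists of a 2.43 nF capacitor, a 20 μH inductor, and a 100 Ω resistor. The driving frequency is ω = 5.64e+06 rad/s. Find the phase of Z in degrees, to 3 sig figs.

-25.8°

X_L = ωL = 113 Ω
X_C = 1/(ωC) = 73.0 Ω
Parallel: admittances add. Y = 1/R + 1/(jωL) + jωC
Y = (0.0100 + j0.00484) S
|Y| = 0.0111 S → |Z| = 1/|Y| = 90.0 Ω, ∠Z = −∠Y = -25.8°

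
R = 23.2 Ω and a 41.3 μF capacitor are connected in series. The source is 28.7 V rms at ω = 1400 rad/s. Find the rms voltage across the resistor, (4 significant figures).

X_C = 1/(ωC) = 17.30 Ω
Z = 23.20 − j17.30 Ω
|Z| = √(23.20² + 17.30²) = 28.94 Ω
I = V/|Z| = 991.8 mA
V_R = I·|Z_R| = 0.9918 × 23.20 = 23.01 V

23.01 V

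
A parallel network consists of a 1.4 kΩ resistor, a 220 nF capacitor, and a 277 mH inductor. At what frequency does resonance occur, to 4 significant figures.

644.7 Hz

ω₀ = 1/√(LC) = 1/√(0.277 × 2.2e-07) = 4051 rad/s
f₀ = ω₀/(2π) = 644.7 Hz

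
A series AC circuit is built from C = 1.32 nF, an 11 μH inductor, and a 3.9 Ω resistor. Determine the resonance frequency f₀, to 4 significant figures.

1.321 MHz

ω₀ = 1/√(LC) = 1/√(1.1e-05 × 1.32e-09) = 8.299e+06 rad/s
f₀ = ω₀/(2π) = 1.321 MHz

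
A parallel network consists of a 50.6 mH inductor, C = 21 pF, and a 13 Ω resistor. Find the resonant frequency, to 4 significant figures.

154.4 kHz

ω₀ = 1/√(LC) = 1/√(0.0506 × 2.1e-11) = 970100 rad/s
f₀ = ω₀/(2π) = 154.4 kHz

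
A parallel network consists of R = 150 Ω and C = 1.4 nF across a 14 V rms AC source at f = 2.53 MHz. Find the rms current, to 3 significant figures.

325 mA

ω = 2πf = 1.59e+07 rad/s
X_C = 1/(ωC) = 44.9 Ω
Parallel: admittances add. Y = 1/R + jωC
Y = (0.00667 + j0.0223) S
|Y| = 0.0232 S → |Z| = 1/|Y| = 43.0 Ω, ∠Z = −∠Y = -73.3°
I = V/|Z| = 14/43.0 = 325 mA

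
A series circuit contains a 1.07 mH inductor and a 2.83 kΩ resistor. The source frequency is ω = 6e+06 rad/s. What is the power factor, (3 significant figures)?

0.403

X_L = ωL = 6420 Ω
Z = 2830 + j6420 Ω
|Z| = √(2830² + 6420²) = 7020 Ω
∠Z = arctan(6420/2830) = 66.2°
cos φ = cos(66.2°) = 0.403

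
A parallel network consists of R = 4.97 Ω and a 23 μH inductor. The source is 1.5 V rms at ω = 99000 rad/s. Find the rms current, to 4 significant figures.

724.6 mA

X_L = ωL = 2.277 Ω
Parallel: admittances add. Y = 1/R + 1/(jωL)
Y = (0.2012 − j0.4392) S
|Y| = 0.4831 S → |Z| = 1/|Y| = 2.070 Ω, ∠Z = −∠Y = 65.39°
I = V/|Z| = 1.5/2.070 = 724.6 mA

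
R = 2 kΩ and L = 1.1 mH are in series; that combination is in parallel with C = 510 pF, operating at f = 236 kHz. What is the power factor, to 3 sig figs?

ω = 2πf = 1.483e+06 rad/s
X_L = ωL = 1630 Ω
X_C = 1/(ωC) = 1320 Ω
Branch 1 (R+jX_L): Z₁ = 2000 + j1630 Ω, |Z₁| = 2580 Ω
Branch 2 (−jX_C): Z₂ = −j1320 Ω
Parallel: Z = Z₁Z₂/(Z₁+Z₂), |Z| = 1690 Ω, ∠Z = -59.6°
cos φ = cos(-59.6°) = 0.506

0.506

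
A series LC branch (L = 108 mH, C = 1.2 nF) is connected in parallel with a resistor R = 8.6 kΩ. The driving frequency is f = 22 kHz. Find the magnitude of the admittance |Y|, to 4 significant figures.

161.7 μS

ω = 2πf = 138200 rad/s
X_L = ωL = 14930 Ω
X_C = 1/(ωC) = 6029 Ω
Branch 1: Z₁ = R = 8600 Ω
Branch 2 (series LC): Z₂ = j(X_L − X_C) = j8900 Ω
Parallel: Z = Z₁Z₂/(Z₁+Z₂), |Z| = 6185 Ω, ∠Z = 44.02°
|Y| = 1/|Z| = 161.7 μS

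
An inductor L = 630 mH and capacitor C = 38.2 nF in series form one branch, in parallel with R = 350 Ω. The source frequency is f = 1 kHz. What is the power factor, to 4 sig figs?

ω = 2πf = 6283 rad/s
X_L = ωL = 3958 Ω
X_C = 1/(ωC) = 4166 Ω
Branch 1: Z₁ = R = 350.0 Ω
Branch 2 (series LC): Z₂ = j(X_L − X_C) = −j208.0 Ω
Parallel: Z = Z₁Z₂/(Z₁+Z₂), |Z| = 178.8 Ω, ∠Z = -59.28°
cos φ = cos(-59.28°) = 0.5108

0.5108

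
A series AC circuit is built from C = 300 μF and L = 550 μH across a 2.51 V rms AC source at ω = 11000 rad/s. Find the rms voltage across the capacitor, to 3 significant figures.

0.132 V

X_L = ωL = 6.05 Ω
X_C = 1/(ωC) = 0.303 Ω
Net reactance X = X_L − X_C = 5.75 Ω
Z = j5.75 Ω
|Z| = √(0² + 5.75²) = 5.75 Ω
I = V/|Z| = 437 mA
V_C = I·|Z_C| = 0.437 × 0.303 = 0.132 V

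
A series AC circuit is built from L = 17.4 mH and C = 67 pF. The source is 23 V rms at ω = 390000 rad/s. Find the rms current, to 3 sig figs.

731 μA

X_L = ωL = 6790 Ω
X_C = 1/(ωC) = 38300 Ω
Net reactance X = X_L − X_C = -31500 Ω
Z = − j31500 Ω
|Z| = √(0² + 31500²) = 31500 Ω
I = V/|Z| = 23/31500 = 731 μA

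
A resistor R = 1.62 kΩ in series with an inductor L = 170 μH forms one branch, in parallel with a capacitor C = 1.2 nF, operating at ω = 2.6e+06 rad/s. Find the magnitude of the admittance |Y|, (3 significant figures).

X_L = ωL = 442 Ω
X_C = 1/(ωC) = 321 Ω
Branch 1 (R+jX_L): Z₁ = 1620 + j442 Ω, |Z₁| = 1680 Ω
Branch 2 (−jX_C): Z₂ = −j321 Ω
Parallel: Z = Z₁Z₂/(Z₁+Z₂), |Z| = 331 Ω, ∠Z = -79.0°
|Y| = 1/|Z| = 3.02 mS

3.02 mS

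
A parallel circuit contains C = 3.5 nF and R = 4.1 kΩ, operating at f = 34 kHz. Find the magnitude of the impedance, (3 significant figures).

ω = 2πf = 213600 rad/s
X_C = 1/(ωC) = 1340 Ω
Parallel: admittances add. Y = 1/R + jωC
Y = (0.000244 + j0.000748) S
|Y| = 0.000786 S → |Z| = 1/|Y| = 1270 Ω, ∠Z = −∠Y = -71.9°

1270 Ω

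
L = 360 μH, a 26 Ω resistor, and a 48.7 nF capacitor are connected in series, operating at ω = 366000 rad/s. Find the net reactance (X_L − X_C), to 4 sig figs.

75.66 Ω

X_L = ωL = 131.8 Ω
X_C = 1/(ωC) = 56.10 Ω
X = 131.8 − 56.10 = 75.66 Ω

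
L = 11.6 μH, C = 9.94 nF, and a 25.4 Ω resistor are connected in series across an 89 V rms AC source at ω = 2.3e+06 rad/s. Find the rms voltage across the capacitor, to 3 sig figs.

127 V

X_L = ωL = 26.7 Ω
X_C = 1/(ωC) = 43.7 Ω
Net reactance X = X_L − X_C = -17.1 Ω
Z = 25.4 − j17.1 Ω
|Z| = √(25.4² + 17.1²) = 30.6 Ω
I = V/|Z| = 2.91 A
V_C = I·|Z_C| = 2.91 × 43.7 = 127 V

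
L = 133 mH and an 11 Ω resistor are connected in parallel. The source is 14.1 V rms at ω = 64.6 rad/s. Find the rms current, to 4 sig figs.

X_L = ωL = 8.592 Ω
Parallel: admittances add. Y = 1/R + 1/(jωL)
Y = (0.09091 − j0.1164) S
|Y| = 0.1477 S → |Z| = 1/|Y| = 6.771 Ω, ∠Z = −∠Y = 52.01°
I = V/|Z| = 14.1/6.771 = 2.082 A

2.082 A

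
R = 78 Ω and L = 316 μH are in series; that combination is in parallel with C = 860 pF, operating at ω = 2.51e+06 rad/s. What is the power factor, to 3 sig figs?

0.134

X_L = ωL = 793 Ω
X_C = 1/(ωC) = 463 Ω
Branch 1 (R+jX_L): Z₁ = 78.0 + j793 Ω, |Z₁| = 797 Ω
Branch 2 (−jX_C): Z₂ = −j463 Ω
Parallel: Z = Z₁Z₂/(Z₁+Z₂), |Z| = 1090 Ω, ∠Z = -82.3°
cos φ = cos(-82.3°) = 0.134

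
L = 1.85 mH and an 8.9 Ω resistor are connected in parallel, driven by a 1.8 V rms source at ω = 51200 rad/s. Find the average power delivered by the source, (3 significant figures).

364 mW

X_L = ωL = 94.7 Ω
Parallel: admittances add. Y = 1/R + 1/(jωL)
Y = (0.112 − j0.0106) S
|Y| = 0.113 S → |Z| = 1/|Y| = 8.86 Ω, ∠Z = −∠Y = 5.37°
I = V/|Z| = 203 mA
P = VI cos φ = 1.8 × 0.203 × cos(5.37°) = 364 mW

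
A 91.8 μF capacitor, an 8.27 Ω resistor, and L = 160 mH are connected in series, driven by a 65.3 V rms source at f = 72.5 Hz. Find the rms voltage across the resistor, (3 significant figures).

10.9 V

ω = 2πf = 455.5 rad/s
X_L = ωL = 72.9 Ω
X_C = 1/(ωC) = 23.9 Ω
Net reactance X = X_L − X_C = 49.0 Ω
Z = 8.27 + j49.0 Ω
|Z| = √(8.27² + 49.0²) = 49.7 Ω
I = V/|Z| = 1.31 A
V_R = I·|Z_R| = 1.31 × 8.27 = 10.9 V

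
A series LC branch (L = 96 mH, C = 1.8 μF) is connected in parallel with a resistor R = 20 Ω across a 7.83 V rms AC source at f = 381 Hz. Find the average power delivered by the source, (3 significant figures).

ω = 2πf = 2394 rad/s
X_L = ωL = 230 Ω
X_C = 1/(ωC) = 232 Ω
Branch 1: Z₁ = R = 20.0 Ω
Branch 2 (series LC): Z₂ = j(X_L − X_C) = −j2.26 Ω
Parallel: Z = Z₁Z₂/(Z₁+Z₂), |Z| = 2.24 Ω, ∠Z = -83.6°
I = V/|Z| = 3.49 A
P = VI cos φ = 7.83 × 3.49 × cos(-83.6°) = 3.07 W

3.07 W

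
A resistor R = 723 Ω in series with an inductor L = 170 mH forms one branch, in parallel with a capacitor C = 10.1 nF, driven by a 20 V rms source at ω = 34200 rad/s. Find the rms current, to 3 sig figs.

X_L = ωL = 5810 Ω
X_C = 1/(ωC) = 2900 Ω
Branch 1 (R+jX_L): Z₁ = 723 + j5810 Ω, |Z₁| = 5860 Ω
Branch 2 (−jX_C): Z₂ = −j2900 Ω
Parallel: Z = Z₁Z₂/(Z₁+Z₂), |Z| = 5640 Ω, ∠Z = -83.2°
I = V/|Z| = 20/5640 = 3.55 mA

3.55 mA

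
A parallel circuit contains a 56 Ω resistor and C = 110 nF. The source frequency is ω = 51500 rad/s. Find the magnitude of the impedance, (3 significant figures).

X_C = 1/(ωC) = 177 Ω
Parallel: admittances add. Y = 1/R + jωC
Y = (0.0179 + j0.00566) S
|Y| = 0.0187 S → |Z| = 1/|Y| = 53.4 Ω, ∠Z = −∠Y = -17.6°

53.4 Ω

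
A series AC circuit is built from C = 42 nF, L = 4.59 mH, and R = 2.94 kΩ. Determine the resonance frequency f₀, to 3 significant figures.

11.5 kHz

ω₀ = 1/√(LC) = 1/√(0.00459 × 4.2e-08) = 72020 rad/s
f₀ = ω₀/(2π) = 11.5 kHz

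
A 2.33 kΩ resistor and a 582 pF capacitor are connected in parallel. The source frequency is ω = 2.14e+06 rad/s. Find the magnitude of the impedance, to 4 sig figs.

759.1 Ω

X_C = 1/(ωC) = 802.9 Ω
Parallel: admittances add. Y = 1/R + jωC
Y = (0.0004292 + j0.001245) S
|Y| = 0.001317 S → |Z| = 1/|Y| = 759.1 Ω, ∠Z = −∠Y = -70.99°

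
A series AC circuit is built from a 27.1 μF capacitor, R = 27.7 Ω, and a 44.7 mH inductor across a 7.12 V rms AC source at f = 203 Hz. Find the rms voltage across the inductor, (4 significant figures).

ω = 2πf = 1275 rad/s
X_L = ωL = 57.01 Ω
X_C = 1/(ωC) = 28.93 Ω
Net reactance X = X_L − X_C = 28.08 Ω
Z = 27.70 + j28.08 Ω
|Z| = √(27.70² + 28.08²) = 39.45 Ω
I = V/|Z| = 180.5 mA
V_L = I·|Z_L| = 0.1805 × 57.01 = 10.29 V

10.29 V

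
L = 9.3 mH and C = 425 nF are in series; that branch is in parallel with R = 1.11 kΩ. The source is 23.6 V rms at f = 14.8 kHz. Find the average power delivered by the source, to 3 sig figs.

502 mW

ω = 2πf = 92990 rad/s
X_L = ωL = 865 Ω
X_C = 1/(ωC) = 25.3 Ω
Branch 1: Z₁ = R = 1110 Ω
Branch 2 (series LC): Z₂ = j(X_L − X_C) = j840 Ω
Parallel: Z = Z₁Z₂/(Z₁+Z₂), |Z| = 670 Ω, ∠Z = 52.9°
I = V/|Z| = 35.2 mA
P = VI cos φ = 23.6 × 0.0352 × cos(52.9°) = 502 mW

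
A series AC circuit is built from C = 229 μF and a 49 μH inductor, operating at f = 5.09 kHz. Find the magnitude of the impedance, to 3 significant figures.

ω = 2πf = 31980 rad/s
X_L = ωL = 1.57 Ω
X_C = 1/(ωC) = 0.137 Ω
Net reactance X = X_L − X_C = 1.43 Ω
Z = j1.43 Ω
|Z| = √(0² + 1.43²) = 1.43 Ω

1.43 Ω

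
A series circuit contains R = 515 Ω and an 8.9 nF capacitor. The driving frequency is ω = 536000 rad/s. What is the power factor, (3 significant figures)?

0.926

X_C = 1/(ωC) = 210 Ω
Z = 515 − j210 Ω
|Z| = √(515² + 210²) = 556 Ω
∠Z = arctan(-210/515) = -22.1°
cos φ = cos(-22.1°) = 0.926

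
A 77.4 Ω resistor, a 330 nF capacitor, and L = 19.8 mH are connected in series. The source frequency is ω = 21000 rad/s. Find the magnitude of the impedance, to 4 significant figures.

282.3 Ω

X_L = ωL = 415.8 Ω
X_C = 1/(ωC) = 144.3 Ω
Net reactance X = X_L − X_C = 271.5 Ω
Z = 77.40 + j271.5 Ω
|Z| = √(77.40² + 271.5²) = 282.3 Ω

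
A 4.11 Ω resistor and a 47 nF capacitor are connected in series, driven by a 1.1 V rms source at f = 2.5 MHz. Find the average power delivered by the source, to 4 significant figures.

ω = 2πf = 1.571e+07 rad/s
X_C = 1/(ωC) = 1.355 Ω
Z = 4.110 − j1.355 Ω
|Z| = √(4.110² + 1.355²) = 4.327 Ω
∠Z = arctan(-1.355/4.110) = -18.24°
I = V/|Z| = 254.2 mA
P = VI cos φ = 1.1 × 0.2542 × cos(-18.24°) = 265.6 mW

265.6 mW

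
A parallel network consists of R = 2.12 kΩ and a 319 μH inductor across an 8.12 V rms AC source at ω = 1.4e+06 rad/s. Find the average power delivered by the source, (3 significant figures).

X_L = ωL = 447 Ω
Parallel: admittances add. Y = 1/R + 1/(jωL)
Y = (0.000472 − j0.00224) S
|Y| = 0.00229 S → |Z| = 1/|Y| = 437 Ω, ∠Z = −∠Y = 78.1°
I = V/|Z| = 18.6 mA
P = VI cos φ = 8.12 × 0.0186 × cos(78.1°) = 31.1 mW

31.1 mW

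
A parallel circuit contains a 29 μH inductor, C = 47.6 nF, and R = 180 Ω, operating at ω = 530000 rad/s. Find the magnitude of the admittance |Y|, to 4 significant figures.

40.22 mS

X_L = ωL = 15.37 Ω
X_C = 1/(ωC) = 39.64 Ω
Parallel: admittances add. Y = 1/R + 1/(jωL) + jωC
Y = (0.005556 − j0.03983) S
|Y| = 0.04022 S → |Z| = 1/|Y| = 24.86 Ω, ∠Z = −∠Y = 82.06°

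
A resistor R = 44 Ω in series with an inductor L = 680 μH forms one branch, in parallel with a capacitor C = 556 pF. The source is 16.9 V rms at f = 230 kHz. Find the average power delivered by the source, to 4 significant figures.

12.99 mW

ω = 2πf = 1.445e+06 rad/s
X_L = ωL = 982.7 Ω
X_C = 1/(ωC) = 1245 Ω
Branch 1 (R+jX_L): Z₁ = 44.00 + j982.7 Ω, |Z₁| = 983.7 Ω
Branch 2 (−jX_C): Z₂ = −j1245 Ω
Parallel: Z = Z₁Z₂/(Z₁+Z₂), |Z| = 4610 Ω, ∠Z = 77.90°
I = V/|Z| = 3.666 mA
P = VI cos φ = 16.9 × 0.003666 × cos(77.90°) = 12.99 mW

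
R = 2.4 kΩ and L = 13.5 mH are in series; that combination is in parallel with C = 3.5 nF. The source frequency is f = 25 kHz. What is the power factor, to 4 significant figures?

ω = 2πf = 157100 rad/s
X_L = ωL = 2121 Ω
X_C = 1/(ωC) = 1819 Ω
Branch 1 (R+jX_L): Z₁ = 2400 + j2121 Ω, |Z₁| = 3203 Ω
Branch 2 (−jX_C): Z₂ = −j1819 Ω
Parallel: Z = Z₁Z₂/(Z₁+Z₂), |Z| = 2408 Ω, ∠Z = -55.70°
cos φ = cos(-55.70°) = 0.5635

0.5635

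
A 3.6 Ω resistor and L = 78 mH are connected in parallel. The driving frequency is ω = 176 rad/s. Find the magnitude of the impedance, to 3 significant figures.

X_L = ωL = 13.7 Ω
Parallel: admittances add. Y = 1/R + 1/(jωL)
Y = (0.278 − j0.0728) S
|Y| = 0.287 S → |Z| = 1/|Y| = 3.48 Ω, ∠Z = −∠Y = 14.7°

3.48 Ω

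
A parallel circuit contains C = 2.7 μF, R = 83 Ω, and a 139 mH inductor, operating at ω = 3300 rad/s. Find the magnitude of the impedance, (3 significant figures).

X_L = ωL = 459 Ω
X_C = 1/(ωC) = 112 Ω
Parallel: admittances add. Y = 1/R + 1/(jωL) + jωC
Y = (0.0120 + j0.00673) S
|Y| = 0.0138 S → |Z| = 1/|Y| = 72.5 Ω, ∠Z = −∠Y = -29.2°

72.5 Ω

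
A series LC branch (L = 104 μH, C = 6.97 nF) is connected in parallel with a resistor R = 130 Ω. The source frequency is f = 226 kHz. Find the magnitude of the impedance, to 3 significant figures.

43.9 Ω

ω = 2πf = 1.42e+06 rad/s
X_L = ωL = 148 Ω
X_C = 1/(ωC) = 101 Ω
Branch 1: Z₁ = R = 130 Ω
Branch 2 (series LC): Z₂ = j(X_L − X_C) = j46.6 Ω
Parallel: Z = Z₁Z₂/(Z₁+Z₂), |Z| = 43.9 Ω, ∠Z = 70.3°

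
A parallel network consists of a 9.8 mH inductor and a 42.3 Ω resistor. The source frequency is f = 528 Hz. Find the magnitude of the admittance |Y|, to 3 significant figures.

ω = 2πf = 3318 rad/s
X_L = ωL = 32.5 Ω
Parallel: admittances add. Y = 1/R + 1/(jωL)
Y = (0.0236 − j0.0308) S
|Y| = 0.0388 S → |Z| = 1/|Y| = 25.8 Ω, ∠Z = −∠Y = 52.5°

38.8 mS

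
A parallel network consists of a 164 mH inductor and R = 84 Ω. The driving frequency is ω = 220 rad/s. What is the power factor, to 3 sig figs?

0.395

X_L = ωL = 36.1 Ω
Parallel: admittances add. Y = 1/R + 1/(jωL)
Y = (0.0119 − j0.0277) S
|Y| = 0.0302 S → |Z| = 1/|Y| = 33.2 Ω, ∠Z = −∠Y = 66.8°
cos φ = cos(66.8°) = 0.395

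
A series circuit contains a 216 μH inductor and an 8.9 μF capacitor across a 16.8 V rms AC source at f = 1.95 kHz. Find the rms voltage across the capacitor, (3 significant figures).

ω = 2πf = 12250 rad/s
X_L = ωL = 2.65 Ω
X_C = 1/(ωC) = 9.17 Ω
Net reactance X = X_L − X_C = -6.52 Ω
Z = − j6.52 Ω
|Z| = √(0² + 6.52²) = 6.52 Ω
I = V/|Z| = 2.58 A
V_C = I·|Z_C| = 2.58 × 9.17 = 23.6 V

23.6 V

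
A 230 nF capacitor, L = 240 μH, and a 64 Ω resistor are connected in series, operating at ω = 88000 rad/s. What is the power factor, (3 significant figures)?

X_L = ωL = 21.1 Ω
X_C = 1/(ωC) = 49.4 Ω
Net reactance X = X_L − X_C = -28.3 Ω
Z = 64.0 − j28.3 Ω
|Z| = √(64.0² + 28.3²) = 70.0 Ω
∠Z = arctan(-28.3/64.0) = -23.8°
cos φ = cos(-23.8°) = 0.915

0.915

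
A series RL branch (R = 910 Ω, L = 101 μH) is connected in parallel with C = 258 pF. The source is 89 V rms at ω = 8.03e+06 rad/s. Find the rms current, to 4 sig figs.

146.3 mA

X_L = ωL = 811.0 Ω
X_C = 1/(ωC) = 482.7 Ω
Branch 1 (R+jX_L): Z₁ = 910.0 + j811.0 Ω, |Z₁| = 1219 Ω
Branch 2 (−jX_C): Z₂ = −j482.7 Ω
Parallel: Z = Z₁Z₂/(Z₁+Z₂), |Z| = 608.2 Ω, ∠Z = -68.13°
I = V/|Z| = 89/608.2 = 146.3 mA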